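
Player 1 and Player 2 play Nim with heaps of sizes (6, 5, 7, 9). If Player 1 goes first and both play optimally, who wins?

Player 1 wins

Write each in binary and XOR column by column:
  0110  (6)
  0101  (5)
  0111  (7)
  1001  (9)
  ----
  1101  (13)
The nim-sum is 13 ≠ 0, so this is an N-position: the player to move can win; Player 1 has a winning move.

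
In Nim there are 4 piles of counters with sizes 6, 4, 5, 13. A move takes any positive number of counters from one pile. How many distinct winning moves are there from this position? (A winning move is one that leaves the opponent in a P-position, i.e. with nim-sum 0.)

1

Nim-sum: 6 ⊕ 4 ⊕ 5 ⊕ 13 = 10.
The overall nim-sum is X = 10. A pile of size p has a winning move iff p XOR X < p (reduce it to p XOR X).
  6: 6 XOR 10 = 12 ≥ 6 — no move.
  4: 4 XOR 10 = 14 ≥ 4 — no move.
  5: 5 XOR 10 = 15 ≥ 5 — no move.
  13: 13 XOR 10 = 7 < 13 — winning move (to 7).
That gives 1 winning move.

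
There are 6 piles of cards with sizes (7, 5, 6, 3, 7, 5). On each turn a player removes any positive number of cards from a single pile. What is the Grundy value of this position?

5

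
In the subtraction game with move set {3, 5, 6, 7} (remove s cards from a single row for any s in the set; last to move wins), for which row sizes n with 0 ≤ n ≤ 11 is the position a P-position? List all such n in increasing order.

0, 1, 2, 10, 11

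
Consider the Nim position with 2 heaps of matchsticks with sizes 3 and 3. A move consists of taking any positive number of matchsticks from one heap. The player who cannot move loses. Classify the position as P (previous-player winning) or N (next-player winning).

Compute the nim-sum pairwise:
3 ⊕ 3 = 0
The nim-sum is 0, so this is a P-position: the player to move is in a losing position under optimal play.

P-position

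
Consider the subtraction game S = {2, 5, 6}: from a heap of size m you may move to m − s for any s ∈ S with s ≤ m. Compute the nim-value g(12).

Grundy values for subtraction set {2, 5, 6}:
g(0) = mex{} = 0
g(1) = mex{} = 0
g(2) = mex{0} = 1
g(3) = mex{0} = 1
g(4) = mex{1} = 0
g(5) = mex{0,1} = 2
g(6) = mex{0} = 1
g(7) = mex{0,1,2} = 3
g(8) = mex{1} = 0
g(9) = mex{0,1,3} = 2
g(10) = mex{0,2} = 1
g(11) = mex{1,2} = 0
g(12) = mex{1,3} = 0
So g(12) = 0.

0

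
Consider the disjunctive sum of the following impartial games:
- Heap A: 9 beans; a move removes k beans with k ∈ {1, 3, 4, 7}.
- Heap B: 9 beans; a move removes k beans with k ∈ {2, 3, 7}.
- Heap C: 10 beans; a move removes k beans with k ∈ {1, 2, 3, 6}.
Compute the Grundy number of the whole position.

1

For heap A, compute g(0), g(1), … with moves {1, 3, 4, 7}:
k:     0  1  2  3  4  5  6  7  8  9
g(k):  0  1  0  1  2  3  2  3  0  1
So g(9) = 1.
Build the Grundy sequence for heap B with g(k) = mex{g(k−s) : s ∈ {2, 3, 7}, s ≤ k}:
g(0) = mex{} = 0
g(1) = mex{} = 0
g(2) = mex{0} = 1
g(3) = mex{0} = 1
g(4) = mex{0,1} = 2
g(5) = mex{1} = 0
g(6) = mex{1,2} = 0
g(7) = mex{0,2} = 1
g(8) = mex{0} = 1
g(9) = mex{0,1} = 2
So g(9) = 2.
For heap C, compute g(0), g(1), … with moves {1, 2, 3, 6}:
k:     0  1  2  3  4  5  6  7  8  9 10
g(k):  0  1  2  3  0  1  2  3  0  1  2
So g(10) = 2.
The value of a disjunctive sum is the nim-sum of the parts.
Combined value = 1 ⊕ 2 ⊕ 2 = 1.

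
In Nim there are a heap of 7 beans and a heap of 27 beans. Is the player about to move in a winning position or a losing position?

Winning position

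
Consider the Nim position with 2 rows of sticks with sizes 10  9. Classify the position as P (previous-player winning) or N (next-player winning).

Write each in binary and XOR column by column:
  1010  (10)
  1001  (9)
  ----
  0011  (3)
The nim-sum is 3 ≠ 0, so this is an N-position: the player to move can win.

N-position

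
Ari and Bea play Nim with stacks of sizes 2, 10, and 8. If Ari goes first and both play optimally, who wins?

Bea wins

Nim-sum: 2 ^ 10 ^ 8 = 0.
The nim-sum is 0, so this is a P-position: the player to move is in a losing position under optimal play; Ari is about to move from it and so loses — Bea wins.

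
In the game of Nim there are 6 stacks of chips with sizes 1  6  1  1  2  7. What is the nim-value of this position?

2

Nim-sum: 1 ^ 6 ^ 1 ^ 1 ^ 2 ^ 7 = 2.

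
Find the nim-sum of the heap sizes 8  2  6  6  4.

14

Bitwise XOR of the heap sizes:
  1000  (8)
  0010  (2)
  0110  (6)
  0110  (6)
  0100  (4)
  ----
  1110  (14)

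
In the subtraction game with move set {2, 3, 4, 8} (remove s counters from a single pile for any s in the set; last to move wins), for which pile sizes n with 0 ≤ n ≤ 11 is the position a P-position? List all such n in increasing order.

Compute g(0), g(1), … for moves {2, 3, 4, 8}:
g(0) = mex{} = 0
g(1) = mex{} = 0
g(2) = mex{0} = 1
g(3) = mex{0} = 1
g(4) = mex{0,1} = 2
g(5) = mex{0,1} = 2
g(6) = mex{1,2} = 0
g(7) = mex{1,2} = 0
g(8) = mex{0,2} = 1
g(9) = mex{0,2} = 1
g(10) = mex{0,1} = 2
g(11) = mex{0,1} = 2
The P-positions (g = 0) in 0..11 are 0, 1, 6, 7.

0, 1, 6, 7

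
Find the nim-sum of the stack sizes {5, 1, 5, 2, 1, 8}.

10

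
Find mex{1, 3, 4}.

0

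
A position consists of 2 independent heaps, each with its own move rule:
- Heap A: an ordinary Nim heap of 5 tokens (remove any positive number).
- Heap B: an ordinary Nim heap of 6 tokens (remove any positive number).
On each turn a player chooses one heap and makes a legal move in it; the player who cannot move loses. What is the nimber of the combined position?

3

Heap A is a plain Nim heap of size 5, so its Grundy value is 5.
Heap B is a plain Nim heap of size 6, so its Grundy value is 6.
The value of a disjunctive sum is the nim-sum of the parts.
Combined value = 5 XOR 6 = 3.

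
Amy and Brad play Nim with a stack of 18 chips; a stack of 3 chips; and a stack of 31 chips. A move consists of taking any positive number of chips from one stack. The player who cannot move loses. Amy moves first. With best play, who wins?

Amy wins

Nim-sum: 18 XOR 3 XOR 31 = 14.
The nim-sum is 14 ≠ 0, so this is an N-position: the player to move can win; Amy has a winning move.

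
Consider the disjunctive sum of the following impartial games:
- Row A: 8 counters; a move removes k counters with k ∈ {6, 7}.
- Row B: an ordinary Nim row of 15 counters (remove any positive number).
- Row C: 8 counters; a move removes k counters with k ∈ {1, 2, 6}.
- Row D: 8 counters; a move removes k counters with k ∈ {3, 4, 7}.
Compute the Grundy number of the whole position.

13

Build the Grundy sequence for row A with g(k) = mex{g(k−s) : s ∈ {6, 7}, s ≤ k}:
g(0) = mex{} = 0
g(1) = mex{} = 0
g(2) = mex{} = 0
g(3) = mex{} = 0
g(4) = mex{} = 0
g(5) = mex{} = 0
g(6) = mex{0} = 1
g(7) = mex{0} = 1
g(8) = mex{0} = 1
So g(8) = 1.
Row B is a plain Nim row of size 15, so its Grundy value is 15.
For row C, compute g(0), g(1), … with moves {1, 2, 6}:
g(0) = mex{} = 0
g(1) = mex{0} = 1
g(2) = mex{0,1} = 2
g(3) = mex{1,2} = 0
g(4) = mex{0,2} = 1
g(5) = mex{0,1} = 2
g(6) = mex{0,1,2} = 3
g(7) = mex{1,2,3} = 0
g(8) = mex{0,2,3} = 1
So g(8) = 1.
Build the Grundy sequence for row D with g(k) = mex{g(k−s) : s ∈ {3, 4, 7}, s ≤ k}:
k:     0  1  2  3  4  5  6  7  8
g(k):  0  0  0  1  1  1  2  2  2
So g(8) = 2.
By the Sprague-Grundy theorem, the Grundy value of a sum of independent games is the XOR of the component values.
Combined value = 1 ⊕ 15 ⊕ 1 ⊕ 2 = 13.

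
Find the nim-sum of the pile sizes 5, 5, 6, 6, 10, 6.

Nim-sum: 5 ^ 5 ^ 6 ^ 6 ^ 10 ^ 6 = 12.

12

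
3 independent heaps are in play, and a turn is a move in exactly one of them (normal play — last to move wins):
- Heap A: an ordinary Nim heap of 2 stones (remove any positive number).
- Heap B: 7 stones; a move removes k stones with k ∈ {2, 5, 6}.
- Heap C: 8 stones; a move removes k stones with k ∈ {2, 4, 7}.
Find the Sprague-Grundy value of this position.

0

Heap A is a plain Nim heap of size 2, so its Grundy value is 2.
For heap B, compute g(0), g(1), … with moves {2, 5, 6}:
g(0) = mex{} = 0
g(1) = mex{} = 0
g(2) = mex{0} = 1
g(3) = mex{0} = 1
g(4) = mex{1} = 0
g(5) = mex{0,1} = 2
g(6) = mex{0} = 1
g(7) = mex{0,1,2} = 3
So g(7) = 3.
Grundy values for heap C (subtraction set {2, 4, 7}):
k:     0  1  2  3  4  5  6  7  8
g(k):  0  0  1  1  2  2  0  3  1
So g(8) = 1.
The value of a disjunctive sum is the nim-sum of the parts.
Combined value = 2 ⊕ 3 ⊕ 1 = 0.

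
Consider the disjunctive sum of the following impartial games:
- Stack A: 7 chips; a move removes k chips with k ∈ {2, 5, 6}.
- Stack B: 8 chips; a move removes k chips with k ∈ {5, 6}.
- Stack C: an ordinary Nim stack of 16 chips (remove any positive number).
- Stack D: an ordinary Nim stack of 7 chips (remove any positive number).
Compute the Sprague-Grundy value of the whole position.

21

Grundy values for stack A (subtraction set {2, 5, 6}):
g(0) = mex{} = 0
g(1) = mex{} = 0
g(2) = mex{0} = 1
g(3) = mex{0} = 1
g(4) = mex{1} = 0
g(5) = mex{0,1} = 2
g(6) = mex{0} = 1
g(7) = mex{0,1,2} = 3
So g(7) = 3.
Grundy values for stack B (subtraction set {5, 6}):
k:     0  1  2  3  4  5  6  7  8
g(k):  0  0  0  0  0  1  1  1  1
So g(8) = 1.
Stack C is a plain Nim stack of size 16, so its Grundy value is 16.
Stack D is a plain Nim stack of size 7, so its Grundy value is 7.
By the Sprague-Grundy theorem, the Grundy value of a sum of independent games is the XOR of the component values.
Combined value = 3 XOR 1 XOR 16 XOR 7 = 21.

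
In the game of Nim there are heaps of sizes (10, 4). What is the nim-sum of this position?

14

Write each in binary and XOR column by column:
  1010  (10)
  0100  (4)
  ----
  1110  (14)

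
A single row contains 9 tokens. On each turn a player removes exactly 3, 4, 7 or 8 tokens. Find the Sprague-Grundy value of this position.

3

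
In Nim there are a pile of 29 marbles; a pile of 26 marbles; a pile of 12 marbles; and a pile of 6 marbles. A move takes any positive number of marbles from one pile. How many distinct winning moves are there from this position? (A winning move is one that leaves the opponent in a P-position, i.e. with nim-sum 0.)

Compute the nim-sum pairwise:
29 ⊕ 26 = 7
7 ⊕ 12 = 11
11 ⊕ 6 = 13
The overall nim-sum is X = 13. A pile of size p has a winning move iff p XOR X < p (reduce it to p XOR X).
  29: 29 XOR 13 = 16 < 29 — winning move (to 16).
  26: 26 XOR 13 = 23 < 26 — winning move (to 23).
  12: 12 XOR 13 = 1 < 12 — winning move (to 1).
  6: 6 XOR 13 = 11 ≥ 6 — no move.
That gives 3 winning moves.

3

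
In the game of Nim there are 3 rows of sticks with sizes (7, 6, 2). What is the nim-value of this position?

Compute the nim-sum pairwise:
7 ^ 6 = 1
1 ^ 2 = 3

3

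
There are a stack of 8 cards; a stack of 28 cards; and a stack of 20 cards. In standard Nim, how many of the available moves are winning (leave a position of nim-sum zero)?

0

Compute the nim-sum pairwise:
8 XOR 28 = 20
20 XOR 20 = 0
The nim-sum is already 0, so every move leaves a nonzero nim-sum — there are no winning moves.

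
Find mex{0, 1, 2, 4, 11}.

The values 0, 1, 2 are all present; 3 is the first non-negative integer missing from the set.

3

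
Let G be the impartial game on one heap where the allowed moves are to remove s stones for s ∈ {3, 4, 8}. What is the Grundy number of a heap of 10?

1

Grundy values for subtraction set {3, 4, 8}:
g(0) = mex{} = 0
g(1) = mex{} = 0
g(2) = mex{} = 0
g(3) = mex{0} = 1
g(4) = mex{0} = 1
g(5) = mex{0} = 1
g(6) = mex{0,1} = 2
g(7) = mex{1} = 0
g(8) = mex{0,1} = 2
g(9) = mex{0,1,2} = 3
g(10) = mex{0,2} = 1
So g(10) = 1.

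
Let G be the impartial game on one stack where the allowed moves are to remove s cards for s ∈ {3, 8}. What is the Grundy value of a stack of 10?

1

Build the Grundy sequence with g(k) = mex{g(k−s) : s ∈ {3, 8}, s ≤ k}:
g(0) = mex{} = 0
g(1) = mex{} = 0
g(2) = mex{} = 0
g(3) = mex{0} = 1
g(4) = mex{0} = 1
g(5) = mex{0} = 1
g(6) = mex{1} = 0
g(7) = mex{1} = 0
g(8) = mex{0,1} = 2
g(9) = mex{0} = 1
g(10) = mex{0} = 1
So g(10) = 1.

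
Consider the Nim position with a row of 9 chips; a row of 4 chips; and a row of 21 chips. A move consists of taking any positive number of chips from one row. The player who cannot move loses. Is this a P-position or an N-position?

Bitwise XOR of the heap sizes:
  01001  (9)
  00100  (4)
  10101  (21)
  -----
  11000  (24)
The nim-sum is 24 ≠ 0, so this is an N-position: the player to move can win.

N-position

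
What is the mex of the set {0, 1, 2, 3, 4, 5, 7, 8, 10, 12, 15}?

6

The values 0, 1, 2, 3, 4, 5 are all present; 6 is the first non-negative integer missing from the set.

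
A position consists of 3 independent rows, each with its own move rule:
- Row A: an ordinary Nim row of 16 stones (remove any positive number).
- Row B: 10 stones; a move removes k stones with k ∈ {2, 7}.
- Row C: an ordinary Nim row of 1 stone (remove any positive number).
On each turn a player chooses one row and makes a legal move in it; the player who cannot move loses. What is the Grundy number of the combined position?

17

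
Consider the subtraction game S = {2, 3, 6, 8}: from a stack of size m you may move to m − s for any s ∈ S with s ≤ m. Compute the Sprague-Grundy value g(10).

Build the Grundy sequence with g(k) = mex{g(k−s) : s ∈ {2, 3, 6, 8}, s ≤ k}:
g(0) = mex{} = 0
g(1) = mex{} = 0
g(2) = mex{0} = 1
g(3) = mex{0} = 1
g(4) = mex{0,1} = 2
g(5) = mex{1} = 0
g(6) = mex{0,1,2} = 3
g(7) = mex{0,2} = 1
g(8) = mex{0,1,3} = 2
g(9) = mex{0,1,3} = 2
g(10) = mex{1,2} = 0
So g(10) = 0.

0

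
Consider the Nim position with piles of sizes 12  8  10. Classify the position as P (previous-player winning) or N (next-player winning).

Nim-sum: 12 ^ 8 ^ 10 = 14.
The nim-sum is 14 ≠ 0, so this is an N-position: the player to move can win.

N-position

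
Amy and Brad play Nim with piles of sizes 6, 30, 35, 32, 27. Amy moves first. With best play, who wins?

Brad wins

In binary:
  000110  (6)
  011110  (30)
  100011  (35)
  100000  (32)
  011011  (27)
  ------
  000000  (0)
The nim-sum is 0, so this is a P-position: the player to move is in a losing position under optimal play; Amy is about to move from it and so loses — Brad wins.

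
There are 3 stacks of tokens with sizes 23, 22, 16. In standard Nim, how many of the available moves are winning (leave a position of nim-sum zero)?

3

Nim-sum: 23 ^ 22 ^ 16 = 17.
The overall nim-sum is X = 17. A stack of size p has a winning move iff p XOR X < p (reduce it to p XOR X).
  23: 23 XOR 17 = 6 < 23 — winning move (to 6).
  22: 22 XOR 17 = 7 < 22 — winning move (to 7).
  16: 16 XOR 17 = 1 < 16 — winning move (to 1).
That gives 3 winning moves.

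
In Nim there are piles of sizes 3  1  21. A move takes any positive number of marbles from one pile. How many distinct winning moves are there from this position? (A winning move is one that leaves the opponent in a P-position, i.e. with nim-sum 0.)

1

In binary:
  00011  (3)
  00001  (1)
  10101  (21)
  -----
  10111  (23)
The overall nim-sum is X = 23. A pile of size p has a winning move iff p XOR X < p (reduce it to p XOR X).
  3: 3 XOR 23 = 20 ≥ 3 — no move.
  1: 1 XOR 23 = 22 ≥ 1 — no move.
  21: 21 XOR 23 = 2 < 21 — winning move (to 2).
That gives 1 winning move.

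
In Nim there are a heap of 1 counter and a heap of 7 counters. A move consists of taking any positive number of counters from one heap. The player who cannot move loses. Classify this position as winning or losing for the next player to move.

Winning position

Bitwise XOR of the heap sizes:
  001  (1)
  111  (7)
  ---
  110  (6)
The nim-sum is 6 ≠ 0, so this is an N-position: the player to move can win.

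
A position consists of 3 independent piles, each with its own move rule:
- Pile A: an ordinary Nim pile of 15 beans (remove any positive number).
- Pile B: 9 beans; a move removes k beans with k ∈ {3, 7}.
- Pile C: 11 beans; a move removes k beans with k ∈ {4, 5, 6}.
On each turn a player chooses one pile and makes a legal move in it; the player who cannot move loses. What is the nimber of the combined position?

Pile A is a plain Nim pile of size 15, so its Grundy value is 15.
Grundy values for pile B (subtraction set {3, 7}):
g(0) = mex{} = 0
g(1) = mex{} = 0
g(2) = mex{} = 0
g(3) = mex{0} = 1
g(4) = mex{0} = 1
g(5) = mex{0} = 1
g(6) = mex{1} = 0
g(7) = mex{0,1} = 2
g(8) = mex{0,1} = 2
g(9) = mex{0} = 1
So g(9) = 1.
For pile C, compute g(0), g(1), … with moves {4, 5, 6}:
k:     0  1  2  3  4  5  6  7  8  9 10 11
g(k):  0  0  0  0  1  1  1  1  2  2  0  0
So g(11) = 0.
The value of a disjunctive sum is the nim-sum of the parts.
Combined value = 15 ⊕ 1 ⊕ 0 = 14.

14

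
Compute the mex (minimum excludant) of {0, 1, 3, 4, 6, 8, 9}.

2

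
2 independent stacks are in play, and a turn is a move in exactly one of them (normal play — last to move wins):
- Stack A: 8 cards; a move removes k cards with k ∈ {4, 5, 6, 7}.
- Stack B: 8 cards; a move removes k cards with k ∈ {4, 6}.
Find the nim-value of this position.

0

Grundy values for stack A (subtraction set {4, 5, 6, 7}):
k:     0  1  2  3  4  5  6  7  8
g(k):  0  0  0  0  1  1  1  1  2
So g(8) = 2.
Build the Grundy sequence for stack B with g(k) = mex{g(k−s) : s ∈ {4, 6}, s ≤ k}:
k:     0  1  2  3  4  5  6  7  8
g(k):  0  0  0  0  1  1  1  1  2
So g(8) = 2.
The value of a disjunctive sum is the nim-sum of the parts.
Combined value = 2 XOR 2 = 0.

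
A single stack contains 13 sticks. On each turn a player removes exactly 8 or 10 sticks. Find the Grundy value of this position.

Grundy values for subtraction set {8, 10}:
g(0) = mex{} = 0
g(1) = mex{} = 0
g(2) = mex{} = 0
g(3) = mex{} = 0
g(4) = mex{} = 0
g(5) = mex{} = 0
g(6) = mex{} = 0
g(7) = mex{} = 0
g(8) = mex{0} = 1
g(9) = mex{0} = 1
g(10) = mex{0} = 1
g(11) = mex{0} = 1
g(12) = mex{0} = 1
g(13) = mex{0} = 1
So g(13) = 1.

1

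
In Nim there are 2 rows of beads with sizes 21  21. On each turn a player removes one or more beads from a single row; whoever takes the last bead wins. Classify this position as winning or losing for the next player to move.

Nim-sum: 21 XOR 21 = 0.
The nim-sum is 0, so this is a P-position: the player to move is in a losing position under optimal play.

Losing position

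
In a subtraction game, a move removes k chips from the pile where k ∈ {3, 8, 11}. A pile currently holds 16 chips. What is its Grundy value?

0

Build the Grundy sequence with g(k) = mex{g(k−s) : s ∈ {3, 8, 11}, s ≤ k}:
k:     0  1  2  3  4  5  6  7  8  9 10 11 12 13 14 15 16
g(k):  0  0  0  1  1  1  0  0  2  1  1  3  2  2  2  3  0
So g(16) = 0.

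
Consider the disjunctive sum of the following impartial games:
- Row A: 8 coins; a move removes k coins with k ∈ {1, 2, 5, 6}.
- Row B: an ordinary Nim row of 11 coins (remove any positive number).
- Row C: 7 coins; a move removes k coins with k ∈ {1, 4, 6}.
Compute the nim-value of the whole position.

Build the Grundy sequence for row A with g(k) = mex{g(k−s) : s ∈ {1, 2, 5, 6}, s ≤ k}:
k:     0  1  2  3  4  5  6  7  8
g(k):  0  1  2  0  1  2  3  0  1
So g(8) = 1.
Row B is a plain Nim row of size 11, so its Grundy value is 11.
For row C, compute g(0), g(1), … with moves {1, 4, 6}:
k:     0  1  2  3  4  5  6  7
g(k):  0  1  0  1  2  0  1  0
So g(7) = 0.
The value of a disjunctive sum is the nim-sum of the parts.
Combined value = 1 XOR 11 XOR 0 = 10.

10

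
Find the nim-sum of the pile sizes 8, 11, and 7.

Write each in binary and XOR column by column:
  1000  (8)
  1011  (11)
  0111  (7)
  ----
  0100  (4)

4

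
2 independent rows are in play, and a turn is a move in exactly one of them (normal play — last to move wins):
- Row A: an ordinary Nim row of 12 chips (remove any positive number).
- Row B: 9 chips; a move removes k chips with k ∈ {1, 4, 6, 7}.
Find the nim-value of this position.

14

Row A is a plain Nim row of size 12, so its Grundy value is 12.
Build the Grundy sequence for row B with g(k) = mex{g(k−s) : s ∈ {1, 4, 6, 7}, s ≤ k}:
k:     0  1  2  3  4  5  6  7  8  9
g(k):  0  1  0  1  2  0  1  2  3  2
So g(9) = 2.
The value of a disjunctive sum is the nim-sum of the parts.
Combined value = 12 ⊕ 2 = 14.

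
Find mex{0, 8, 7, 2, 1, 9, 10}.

3

The values 0, 1, 2 are all present; 3 is the first non-negative integer missing from the set.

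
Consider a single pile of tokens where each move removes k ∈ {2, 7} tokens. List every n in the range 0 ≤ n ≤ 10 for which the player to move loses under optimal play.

0, 1, 4, 5, 9, 10

Compute g(0), g(1), … for moves {2, 7}:
k:     0  1  2  3  4  5  6  7  8  9 10
g(k):  0  0  1  1  0  0  1  1  2  0  0
The P-positions (g = 0) in 0..10 are 0, 1, 4, 5, 9, 10.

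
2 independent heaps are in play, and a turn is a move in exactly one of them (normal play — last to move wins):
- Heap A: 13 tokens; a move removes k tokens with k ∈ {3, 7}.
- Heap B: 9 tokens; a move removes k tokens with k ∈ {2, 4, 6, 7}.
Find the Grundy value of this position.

Grundy values for heap A (subtraction set {3, 7}):
g(0) = mex{} = 0
g(1) = mex{} = 0
g(2) = mex{} = 0
g(3) = mex{0} = 1
g(4) = mex{0} = 1
g(5) = mex{0} = 1
g(6) = mex{1} = 0
g(7) = mex{0,1} = 2
g(8) = mex{0,1} = 2
g(9) = mex{0} = 1
g(10) = mex{1,2} = 0
g(11) = mex{1,2} = 0
g(12) = mex{1} = 0
g(13) = mex{0} = 1
So g(13) = 1.
Build the Grundy sequence for heap B with g(k) = mex{g(k−s) : s ∈ {2, 4, 6, 7}, s ≤ k}:
k:     0  1  2  3  4  5  6  7  8  9
g(k):  0  0  1  1  2  2  3  3  4  0
So g(9) = 0.
The value of a disjunctive sum is the nim-sum of the parts.
Combined value = 1 XOR 0 = 1.

1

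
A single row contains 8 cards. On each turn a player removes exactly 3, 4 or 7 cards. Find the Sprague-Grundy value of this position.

2

Build the Grundy sequence with g(k) = mex{g(k−s) : s ∈ {3, 4, 7}, s ≤ k}:
g(0) = mex{} = 0
g(1) = mex{} = 0
g(2) = mex{} = 0
g(3) = mex{0} = 1
g(4) = mex{0} = 1
g(5) = mex{0} = 1
g(6) = mex{0,1} = 2
g(7) = mex{0,1} = 2
g(8) = mex{0,1} = 2
So g(8) = 2.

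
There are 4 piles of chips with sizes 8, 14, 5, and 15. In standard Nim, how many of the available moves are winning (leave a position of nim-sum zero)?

Bitwise XOR of the heap sizes:
  1000  (8)
  1110  (14)
  0101  (5)
  1111  (15)
  ----
  1100  (12)
The overall nim-sum is X = 12. A pile of size p has a winning move iff p XOR X < p (reduce it to p XOR X).
  8: 8 XOR 12 = 4 < 8 — winning move (to 4).
  14: 14 XOR 12 = 2 < 14 — winning move (to 2).
  5: 5 XOR 12 = 9 ≥ 5 — no move.
  15: 15 XOR 12 = 3 < 15 — winning move (to 3).
That gives 3 winning moves.

3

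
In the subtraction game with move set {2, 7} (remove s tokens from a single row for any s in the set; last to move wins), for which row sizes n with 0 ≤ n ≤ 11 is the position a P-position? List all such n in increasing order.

0, 1, 4, 5, 9, 10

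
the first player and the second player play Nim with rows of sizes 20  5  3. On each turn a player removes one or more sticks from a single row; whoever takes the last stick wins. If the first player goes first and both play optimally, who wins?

Nim-sum: 20 XOR 5 XOR 3 = 18.
The nim-sum is 18 ≠ 0, so this is an N-position: the player to move can win; the first player has a winning move.

the first player wins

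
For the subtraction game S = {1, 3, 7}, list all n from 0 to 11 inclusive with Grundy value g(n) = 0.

0, 2, 4, 6, 8, 10

Build the Grundy sequence with g(k) = mex{g(k−s) : s ∈ {1, 3, 7}, s ≤ k}:
k:     0  1  2  3  4  5  6  7  8  9 10 11
g(k):  0  1  0  1  0  1  0  1  0  1  0  1
The P-positions (g = 0) in 0..11 are 0, 2, 4, 6, 8, 10.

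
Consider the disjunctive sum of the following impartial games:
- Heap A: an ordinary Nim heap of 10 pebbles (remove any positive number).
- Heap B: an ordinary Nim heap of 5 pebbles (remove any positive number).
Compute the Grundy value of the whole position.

Heap A is a plain Nim heap of size 10, so its Grundy value is 10.
Heap B is a plain Nim heap of size 5, so its Grundy value is 5.
By the Sprague-Grundy theorem, the Grundy value of a sum of independent games is the XOR of the component values.
Combined value = 10 XOR 5 = 15.

15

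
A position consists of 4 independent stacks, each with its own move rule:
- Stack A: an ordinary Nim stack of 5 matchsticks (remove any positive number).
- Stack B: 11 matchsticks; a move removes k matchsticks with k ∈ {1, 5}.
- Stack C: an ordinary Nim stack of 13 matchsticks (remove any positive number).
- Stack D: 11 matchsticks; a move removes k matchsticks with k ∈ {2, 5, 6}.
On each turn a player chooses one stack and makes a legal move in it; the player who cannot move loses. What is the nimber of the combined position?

9

Stack A is a plain Nim stack of size 5, so its Grundy value is 5.
For stack B, compute g(0), g(1), … with moves {1, 5}:
k:     0  1  2  3  4  5  6  7  8  9 10 11
g(k):  0  1  0  1  0  1  0  1  0  1  0  1
So g(11) = 1.
Stack C is a plain Nim stack of size 13, so its Grundy value is 13.
Build the Grundy sequence for stack D with g(k) = mex{g(k−s) : s ∈ {2, 5, 6}, s ≤ k}:
g(0) = mex{} = 0
g(1) = mex{} = 0
g(2) = mex{0} = 1
g(3) = mex{0} = 1
g(4) = mex{1} = 0
g(5) = mex{0,1} = 2
g(6) = mex{0} = 1
g(7) = mex{0,1,2} = 3
g(8) = mex{1} = 0
g(9) = mex{0,1,3} = 2
g(10) = mex{0,2} = 1
g(11) = mex{1,2} = 0
So g(11) = 0.
By the Sprague-Grundy theorem, the Grundy value of a sum of independent games is the XOR of the component values.
Combined value = 5 XOR 1 XOR 13 XOR 0 = 9.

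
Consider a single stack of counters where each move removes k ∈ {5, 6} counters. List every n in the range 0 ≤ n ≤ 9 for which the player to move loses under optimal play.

0, 1, 2, 3, 4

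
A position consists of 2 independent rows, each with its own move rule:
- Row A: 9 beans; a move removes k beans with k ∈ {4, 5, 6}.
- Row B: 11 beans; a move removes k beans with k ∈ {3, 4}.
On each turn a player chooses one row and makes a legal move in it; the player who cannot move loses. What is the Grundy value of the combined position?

For row A, compute g(0), g(1), … with moves {4, 5, 6}:
k:     0  1  2  3  4  5  6  7  8  9
g(k):  0  0  0  0  1  1  1  1  2  2
So g(9) = 2.
Grundy values for row B (subtraction set {3, 4}):
k:     0  1  2  3  4  5  6  7  8  9 10 11
g(k):  0  0  0  1  1  1  2  0  0  0  1  1
So g(11) = 1.
The value of a disjunctive sum is the nim-sum of the parts.
Combined value = 2 XOR 1 = 3.

3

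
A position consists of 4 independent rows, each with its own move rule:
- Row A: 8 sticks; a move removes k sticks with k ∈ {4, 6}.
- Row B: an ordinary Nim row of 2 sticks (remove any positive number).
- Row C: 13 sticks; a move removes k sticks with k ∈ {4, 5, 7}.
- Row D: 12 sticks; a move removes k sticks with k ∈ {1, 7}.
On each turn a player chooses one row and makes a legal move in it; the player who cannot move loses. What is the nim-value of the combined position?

Build the Grundy sequence for row A with g(k) = mex{g(k−s) : s ∈ {4, 6}, s ≤ k}:
g(0) = mex{} = 0
g(1) = mex{} = 0
g(2) = mex{} = 0
g(3) = mex{} = 0
g(4) = mex{0} = 1
g(5) = mex{0} = 1
g(6) = mex{0} = 1
g(7) = mex{0} = 1
g(8) = mex{0,1} = 2
So g(8) = 2.
Row B is a plain Nim row of size 2, so its Grundy value is 2.
Build the Grundy sequence for row C with g(k) = mex{g(k−s) : s ∈ {4, 5, 7}, s ≤ k}:
k:     0  1  2  3  4  5  6  7  8  9 10 11 12 13
g(k):  0  0  0  0  1  1  1  1  2  2  2  0  0  0
So g(13) = 0.
Grundy values for row D (subtraction set {1, 7}):
g(0) = mex{} = 0
g(1) = mex{0} = 1
g(2) = mex{1} = 0
g(3) = mex{0} = 1
g(4) = mex{1} = 0
g(5) = mex{0} = 1
g(6) = mex{1} = 0
g(7) = mex{0} = 1
g(8) = mex{1} = 0
g(9) = mex{0} = 1
g(10) = mex{1} = 0
g(11) = mex{0} = 1
g(12) = mex{1} = 0
So g(12) = 0.
By the Sprague-Grundy theorem, the Grundy value of a sum of independent games is the XOR of the component values.
Combined value = 2 XOR 2 XOR 0 XOR 0 = 0.

0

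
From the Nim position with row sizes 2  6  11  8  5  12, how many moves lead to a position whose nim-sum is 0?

Compute the nim-sum pairwise:
2 XOR 6 = 4
4 XOR 11 = 15
15 XOR 8 = 7
7 XOR 5 = 2
2 XOR 12 = 14
The overall nim-sum is X = 14. A row of size p has a winning move iff p XOR X < p (reduce it to p XOR X).
  2: 2 XOR 14 = 12 ≥ 2 — no move.
  6: 6 XOR 14 = 8 ≥ 6 — no move.
  11: 11 XOR 14 = 5 < 11 — winning move (to 5).
  8: 8 XOR 14 = 6 < 8 — winning move (to 6).
  5: 5 XOR 14 = 11 ≥ 5 — no move.
  12: 12 XOR 14 = 2 < 12 — winning move (to 2).
That gives 3 winning moves.

3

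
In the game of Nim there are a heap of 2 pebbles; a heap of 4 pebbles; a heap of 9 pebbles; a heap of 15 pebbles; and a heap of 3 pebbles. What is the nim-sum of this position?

3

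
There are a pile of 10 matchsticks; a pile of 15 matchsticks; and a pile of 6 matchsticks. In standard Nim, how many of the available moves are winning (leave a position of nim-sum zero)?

Compute the nim-sum pairwise:
10 ⊕ 15 = 5
5 ⊕ 6 = 3
The overall nim-sum is X = 3. A pile of size p has a winning move iff p XOR X < p (reduce it to p XOR X).
  10: 10 XOR 3 = 9 < 10 — winning move (to 9).
  15: 15 XOR 3 = 12 < 15 — winning move (to 12).
  6: 6 XOR 3 = 5 < 6 — winning move (to 5).
That gives 3 winning moves.

3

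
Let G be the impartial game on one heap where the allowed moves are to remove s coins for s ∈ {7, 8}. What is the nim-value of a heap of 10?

Grundy values for subtraction set {7, 8}:
k:     0  1  2  3  4  5  6  7  8  9 10
g(k):  0  0  0  0  0  0  0  1  1  1  1
So g(10) = 1.

1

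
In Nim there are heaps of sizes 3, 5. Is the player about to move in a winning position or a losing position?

Compute the nim-sum pairwise:
3 XOR 5 = 6
The nim-sum is 6 ≠ 0, so this is an N-position: the player to move can win.

Winning position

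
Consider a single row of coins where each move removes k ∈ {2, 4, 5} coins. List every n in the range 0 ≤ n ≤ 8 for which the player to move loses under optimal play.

0, 1, 7, 8

Build the Grundy sequence with g(k) = mex{g(k−s) : s ∈ {2, 4, 5}, s ≤ k}:
k:     0  1  2  3  4  5  6  7  8
g(k):  0  0  1  1  2  2  3  0  0
The P-positions (g = 0) in 0..8 are 0, 1, 7, 8.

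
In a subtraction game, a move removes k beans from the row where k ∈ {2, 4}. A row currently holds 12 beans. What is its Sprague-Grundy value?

0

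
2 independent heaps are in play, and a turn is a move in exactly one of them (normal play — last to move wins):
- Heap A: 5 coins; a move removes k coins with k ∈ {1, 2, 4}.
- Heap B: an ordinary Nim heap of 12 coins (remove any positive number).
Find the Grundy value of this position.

14

Build the Grundy sequence for heap A with g(k) = mex{g(k−s) : s ∈ {1, 2, 4}, s ≤ k}:
g(0) = mex{} = 0
g(1) = mex{0} = 1
g(2) = mex{0,1} = 2
g(3) = mex{1,2} = 0
g(4) = mex{0,2} = 1
g(5) = mex{0,1} = 2
So g(5) = 2.
Heap B is a plain Nim heap of size 12, so its Grundy value is 12.
The value of a disjunctive sum is the nim-sum of the parts.
Combined value = 2 ⊕ 12 = 14.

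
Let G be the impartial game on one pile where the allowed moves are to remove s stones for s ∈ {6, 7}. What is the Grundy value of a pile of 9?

1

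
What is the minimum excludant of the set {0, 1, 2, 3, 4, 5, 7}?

6

The values 0, 1, 2, 3, 4, 5 are all present; 6 is the first non-negative integer missing from the set.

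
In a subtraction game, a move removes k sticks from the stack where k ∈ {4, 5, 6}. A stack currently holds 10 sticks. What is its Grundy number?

0

Build the Grundy sequence with g(k) = mex{g(k−s) : s ∈ {4, 5, 6}, s ≤ k}:
k:     0  1  2  3  4  5  6  7  8  9 10
g(k):  0  0  0  0  1  1  1  1  2  2  0
So g(10) = 0.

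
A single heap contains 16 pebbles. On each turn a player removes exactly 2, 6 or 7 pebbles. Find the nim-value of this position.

1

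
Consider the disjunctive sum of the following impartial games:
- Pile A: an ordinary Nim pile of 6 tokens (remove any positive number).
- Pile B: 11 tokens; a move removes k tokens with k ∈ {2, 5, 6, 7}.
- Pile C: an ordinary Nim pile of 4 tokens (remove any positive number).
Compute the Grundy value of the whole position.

Pile A is a plain Nim pile of size 6, so its Grundy value is 6.
Grundy values for pile B (subtraction set {2, 5, 6, 7}):
k:     0  1  2  3  4  5  6  7  8  9 10 11
g(k):  0  0  1  1  0  2  1  3  2  2  3  3
So g(11) = 3.
Pile C is a plain Nim pile of size 4, so its Grundy value is 4.
The value of a disjunctive sum is the nim-sum of the parts.
Combined value = 6 XOR 3 XOR 4 = 1.

1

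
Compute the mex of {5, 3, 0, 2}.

1

0 is in the set but 1 is not, so the mex is 1.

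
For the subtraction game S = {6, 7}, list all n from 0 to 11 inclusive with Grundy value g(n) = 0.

0, 1, 2, 3, 4, 5

Build the Grundy sequence with g(k) = mex{g(k−s) : s ∈ {6, 7}, s ≤ k}:
g(0) = mex{} = 0
g(1) = mex{} = 0
g(2) = mex{} = 0
g(3) = mex{} = 0
g(4) = mex{} = 0
g(5) = mex{} = 0
g(6) = mex{0} = 1
g(7) = mex{0} = 1
g(8) = mex{0} = 1
g(9) = mex{0} = 1
g(10) = mex{0} = 1
g(11) = mex{0} = 1
The P-positions (g = 0) in 0..11 are 0, 1, 2, 3, 4, 5.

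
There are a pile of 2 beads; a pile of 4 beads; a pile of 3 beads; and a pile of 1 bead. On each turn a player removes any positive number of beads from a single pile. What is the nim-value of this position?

4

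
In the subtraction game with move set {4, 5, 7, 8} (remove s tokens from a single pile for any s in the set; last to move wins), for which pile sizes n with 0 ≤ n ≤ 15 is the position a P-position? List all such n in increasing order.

0, 1, 2, 3, 12, 13, 14, 15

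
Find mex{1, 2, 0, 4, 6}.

The values 0, 1, 2 are all present; 3 is the first non-negative integer missing from the set.

3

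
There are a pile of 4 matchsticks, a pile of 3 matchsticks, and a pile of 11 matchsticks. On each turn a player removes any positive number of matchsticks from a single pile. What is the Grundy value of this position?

12

Nim-sum: 4 ^ 3 ^ 11 = 12.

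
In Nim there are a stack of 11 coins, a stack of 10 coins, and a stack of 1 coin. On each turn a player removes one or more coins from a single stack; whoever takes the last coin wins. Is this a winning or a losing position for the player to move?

Nim-sum: 11 ⊕ 10 ⊕ 1 = 0.
The nim-sum is 0, so this is a P-position: the player to move is in a losing position under optimal play.

Losing position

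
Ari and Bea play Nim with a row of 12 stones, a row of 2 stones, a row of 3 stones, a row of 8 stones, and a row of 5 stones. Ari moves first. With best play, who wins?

Bea wins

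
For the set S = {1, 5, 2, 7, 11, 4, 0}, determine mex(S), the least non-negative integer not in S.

The values 0, 1, 2 are all present; 3 is the first non-negative integer missing from the set.

3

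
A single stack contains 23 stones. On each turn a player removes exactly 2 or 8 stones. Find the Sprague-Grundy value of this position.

1

Grundy values for subtraction set {2, 8}:
k:     0  1  2  3  4  5  6  7  8  9 10 11 12 13 14 15 16 17 18 19 20 21 22 23
g(k):  0  0  1  1  0  0  1  1  2  2  0  0  1  1  0  0  1  1  2  2  0  0  1  1
So g(23) = 1.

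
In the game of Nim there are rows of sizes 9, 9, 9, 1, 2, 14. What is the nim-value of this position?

4

Compute the nim-sum pairwise:
9 ^ 9 = 0
0 ^ 9 = 9
9 ^ 1 = 8
8 ^ 2 = 10
10 ^ 14 = 4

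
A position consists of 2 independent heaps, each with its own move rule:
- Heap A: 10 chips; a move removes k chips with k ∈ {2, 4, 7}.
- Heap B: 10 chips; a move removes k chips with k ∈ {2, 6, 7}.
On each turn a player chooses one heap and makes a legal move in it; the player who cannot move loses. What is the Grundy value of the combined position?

1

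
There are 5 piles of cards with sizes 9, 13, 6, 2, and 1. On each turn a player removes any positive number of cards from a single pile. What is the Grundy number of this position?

1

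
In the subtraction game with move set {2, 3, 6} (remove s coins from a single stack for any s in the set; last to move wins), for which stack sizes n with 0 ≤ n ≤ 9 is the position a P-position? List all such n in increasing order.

0, 1, 5, 9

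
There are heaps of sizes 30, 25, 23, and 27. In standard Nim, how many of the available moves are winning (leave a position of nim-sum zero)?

Nim-sum: 30 ^ 25 ^ 23 ^ 27 = 11.
The overall nim-sum is X = 11. A heap of size p has a winning move iff p XOR X < p (reduce it to p XOR X).
  30: 30 XOR 11 = 21 < 30 — winning move (to 21).
  25: 25 XOR 11 = 18 < 25 — winning move (to 18).
  23: 23 XOR 11 = 28 ≥ 23 — no move.
  27: 27 XOR 11 = 16 < 27 — winning move (to 16).
That gives 3 winning moves.

3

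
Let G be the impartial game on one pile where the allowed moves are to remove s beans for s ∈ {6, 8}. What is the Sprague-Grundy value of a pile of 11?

Compute g(0), g(1), … for moves {6, 8}:
k:     0  1  2  3  4  5  6  7  8  9 10 11
g(k):  0  0  0  0  0  0  1  1  1  1  1  1
So g(11) = 1.

1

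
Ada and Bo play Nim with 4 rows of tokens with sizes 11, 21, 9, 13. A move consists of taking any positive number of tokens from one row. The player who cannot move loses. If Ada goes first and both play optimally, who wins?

Ada wins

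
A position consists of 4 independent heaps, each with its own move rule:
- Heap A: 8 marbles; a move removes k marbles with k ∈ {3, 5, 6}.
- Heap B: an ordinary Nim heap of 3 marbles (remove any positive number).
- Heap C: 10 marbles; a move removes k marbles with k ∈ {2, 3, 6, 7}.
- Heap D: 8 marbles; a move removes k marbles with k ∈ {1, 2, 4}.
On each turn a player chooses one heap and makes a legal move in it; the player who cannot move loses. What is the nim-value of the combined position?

Grundy values for heap A (subtraction set {3, 5, 6}):
g(0) = mex{} = 0
g(1) = mex{} = 0
g(2) = mex{} = 0
g(3) = mex{0} = 1
g(4) = mex{0} = 1
g(5) = mex{0} = 1
g(6) = mex{0,1} = 2
g(7) = mex{0,1} = 2
g(8) = mex{0,1} = 2
So g(8) = 2.
Heap B is a plain Nim heap of size 3, so its Grundy value is 3.
Build the Grundy sequence for heap C with g(k) = mex{g(k−s) : s ∈ {2, 3, 6, 7}, s ≤ k}:
g(0) = mex{} = 0
g(1) = mex{} = 0
g(2) = mex{0} = 1
g(3) = mex{0} = 1
g(4) = mex{0,1} = 2
g(5) = mex{1} = 0
g(6) = mex{0,1,2} = 3
g(7) = mex{0,2} = 1
g(8) = mex{0,1,3} = 2
g(9) = mex{1,3} = 0
g(10) = mex{1,2} = 0
So g(10) = 0.
Build the Grundy sequence for heap D with g(k) = mex{g(k−s) : s ∈ {1, 2, 4}, s ≤ k}:
k:     0  1  2  3  4  5  6  7  8
g(k):  0  1  2  0  1  2  0  1  2
So g(8) = 2.
The value of a disjunctive sum is the nim-sum of the parts.
Combined value = 2 ⊕ 3 ⊕ 0 ⊕ 2 = 3.

3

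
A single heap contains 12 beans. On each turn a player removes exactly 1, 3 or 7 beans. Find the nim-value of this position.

0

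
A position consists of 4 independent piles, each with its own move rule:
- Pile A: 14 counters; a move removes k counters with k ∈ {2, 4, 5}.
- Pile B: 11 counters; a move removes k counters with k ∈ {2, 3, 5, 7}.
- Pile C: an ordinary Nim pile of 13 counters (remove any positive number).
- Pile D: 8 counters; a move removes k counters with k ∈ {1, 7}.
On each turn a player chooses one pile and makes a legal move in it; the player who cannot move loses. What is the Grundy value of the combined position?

Grundy values for pile A (subtraction set {2, 4, 5}):
g(0) = mex{} = 0
g(1) = mex{} = 0
g(2) = mex{0} = 1
g(3) = mex{0} = 1
g(4) = mex{0,1} = 2
g(5) = mex{0,1} = 2
g(6) = mex{0,1,2} = 3
g(7) = mex{1,2} = 0
g(8) = mex{1,2,3} = 0
g(9) = mex{0,2} = 1
g(10) = mex{0,2,3} = 1
g(11) = mex{0,1,3} = 2
g(12) = mex{0,1} = 2
g(13) = mex{0,1,2} = 3
g(14) = mex{1,2} = 0
So g(14) = 0.
For pile B, compute g(0), g(1), … with moves {2, 3, 5, 7}:
k:     0  1  2  3  4  5  6  7  8  9 10 11
g(k):  0  0  1  1  2  2  3  3  4  0  0  1
So g(11) = 1.
Pile C is a plain Nim pile of size 13, so its Grundy value is 13.
Build the Grundy sequence for pile D with g(k) = mex{g(k−s) : s ∈ {1, 7}, s ≤ k}:
g(0) = mex{} = 0
g(1) = mex{0} = 1
g(2) = mex{1} = 0
g(3) = mex{0} = 1
g(4) = mex{1} = 0
g(5) = mex{0} = 1
g(6) = mex{1} = 0
g(7) = mex{0} = 1
g(8) = mex{1} = 0
So g(8) = 0.
The value of a disjunctive sum is the nim-sum of the parts.
Combined value = 0 ⊕ 1 ⊕ 13 ⊕ 0 = 12.

12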